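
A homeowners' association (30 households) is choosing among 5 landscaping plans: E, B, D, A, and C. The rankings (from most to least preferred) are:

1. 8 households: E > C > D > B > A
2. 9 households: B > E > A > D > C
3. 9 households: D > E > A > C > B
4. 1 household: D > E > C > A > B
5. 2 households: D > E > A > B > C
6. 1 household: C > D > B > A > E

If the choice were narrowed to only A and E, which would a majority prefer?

E

Voters preferring A to E: 1; preferring E to A: 29.
E wins the head-to-head.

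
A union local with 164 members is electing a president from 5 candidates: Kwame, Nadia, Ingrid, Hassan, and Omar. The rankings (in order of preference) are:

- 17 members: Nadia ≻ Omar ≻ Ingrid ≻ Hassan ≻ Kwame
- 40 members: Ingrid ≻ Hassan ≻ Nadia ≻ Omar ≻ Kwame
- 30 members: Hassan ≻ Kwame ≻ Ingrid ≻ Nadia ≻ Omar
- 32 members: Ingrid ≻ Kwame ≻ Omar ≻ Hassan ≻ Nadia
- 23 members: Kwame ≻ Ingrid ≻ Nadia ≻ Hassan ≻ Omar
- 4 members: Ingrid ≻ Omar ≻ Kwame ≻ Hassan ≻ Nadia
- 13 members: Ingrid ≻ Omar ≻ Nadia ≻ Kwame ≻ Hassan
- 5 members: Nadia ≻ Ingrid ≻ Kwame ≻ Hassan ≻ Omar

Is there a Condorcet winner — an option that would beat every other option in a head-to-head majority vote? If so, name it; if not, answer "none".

Ingrid vs Kwame: 111–53 for Ingrid.
Ingrid vs Nadia: 142–22 for Ingrid.
Ingrid vs Hassan: 134–30 for Ingrid.
Ingrid vs Omar: 147–17 for Ingrid.
Ingrid beats every other option head-to-head.

Ingrid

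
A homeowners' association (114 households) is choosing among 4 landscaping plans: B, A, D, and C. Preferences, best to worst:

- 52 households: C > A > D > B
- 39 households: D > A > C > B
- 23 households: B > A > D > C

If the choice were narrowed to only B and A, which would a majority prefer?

A

Voters preferring B to A: 23; preferring A to B: 91.
A wins the head-to-head.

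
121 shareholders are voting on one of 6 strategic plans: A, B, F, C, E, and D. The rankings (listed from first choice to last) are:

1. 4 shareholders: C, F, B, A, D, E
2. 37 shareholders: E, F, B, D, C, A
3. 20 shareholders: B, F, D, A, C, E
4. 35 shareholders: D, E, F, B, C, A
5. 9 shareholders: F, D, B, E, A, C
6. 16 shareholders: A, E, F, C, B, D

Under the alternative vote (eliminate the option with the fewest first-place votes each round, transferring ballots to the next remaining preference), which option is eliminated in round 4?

B

Round 1: A 16, B 20, F 9, C 4, E 37, D 35. Eliminate C.
Round 2: A 16, B 20, F 13, E 37, D 35. Eliminate F.
Round 3: A 16, B 24, E 37, D 44. Eliminate A.
Round 4: B 24, E 53, D 44. Eliminate B.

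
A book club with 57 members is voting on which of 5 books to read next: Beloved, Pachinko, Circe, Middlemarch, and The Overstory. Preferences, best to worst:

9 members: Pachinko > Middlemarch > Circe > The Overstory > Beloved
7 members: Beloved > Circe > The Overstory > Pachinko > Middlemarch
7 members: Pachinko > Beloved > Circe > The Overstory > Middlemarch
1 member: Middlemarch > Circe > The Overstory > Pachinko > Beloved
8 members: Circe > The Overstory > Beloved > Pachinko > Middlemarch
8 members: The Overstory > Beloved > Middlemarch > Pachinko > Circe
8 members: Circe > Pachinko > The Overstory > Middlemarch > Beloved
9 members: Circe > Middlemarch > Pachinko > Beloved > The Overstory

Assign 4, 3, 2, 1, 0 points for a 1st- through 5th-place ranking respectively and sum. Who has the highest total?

Circe

Beloved: 9·0 + 7·4 + 7·3 + 1·0 + 8·2 + 8·3 + 8·0 + 9·1 = 98
Pachinko: 9·4 + 7·1 + 7·4 + 1·1 + 8·1 + 8·1 + 8·3 + 9·2 = 130
Circe: 9·2 + 7·3 + 7·2 + 1·3 + 8·4 + 8·0 + 8·4 + 9·4 = 156
Middlemarch: 9·3 + 7·0 + 7·0 + 1·4 + 8·0 + 8·2 + 8·1 + 9·3 = 82
The Overstory: 9·1 + 7·2 + 7·1 + 1·2 + 8·3 + 8·4 + 8·2 + 9·0 = 104
Circe has the highest Borda score (156).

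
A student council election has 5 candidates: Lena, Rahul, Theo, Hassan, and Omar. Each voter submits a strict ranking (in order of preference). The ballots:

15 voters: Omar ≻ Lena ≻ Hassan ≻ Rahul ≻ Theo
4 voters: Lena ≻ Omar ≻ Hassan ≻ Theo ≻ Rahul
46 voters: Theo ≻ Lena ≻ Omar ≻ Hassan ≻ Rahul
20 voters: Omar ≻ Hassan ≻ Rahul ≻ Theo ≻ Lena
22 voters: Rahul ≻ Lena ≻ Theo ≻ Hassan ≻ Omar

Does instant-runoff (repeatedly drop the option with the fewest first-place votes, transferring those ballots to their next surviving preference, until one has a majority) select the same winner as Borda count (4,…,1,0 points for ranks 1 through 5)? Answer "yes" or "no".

no

Instant-runoff — R1 Lena 4, Rahul 22, Theo 46, Hassan 0, Omar 35 (Hassan out); R2 Lena 4, Rahul 22, Theo 46, Omar 35 (Lena out); R3 Rahul 22, Theo 46, Omar 39 (Rahul out); R4 Theo 68, Omar 39 (Theo winner). Winner: Theo.
Borda — scores: Lena 265, Rahul 143, Theo 252, Hassan 166, Omar 244. Winner: Lena.
The two methods disagree.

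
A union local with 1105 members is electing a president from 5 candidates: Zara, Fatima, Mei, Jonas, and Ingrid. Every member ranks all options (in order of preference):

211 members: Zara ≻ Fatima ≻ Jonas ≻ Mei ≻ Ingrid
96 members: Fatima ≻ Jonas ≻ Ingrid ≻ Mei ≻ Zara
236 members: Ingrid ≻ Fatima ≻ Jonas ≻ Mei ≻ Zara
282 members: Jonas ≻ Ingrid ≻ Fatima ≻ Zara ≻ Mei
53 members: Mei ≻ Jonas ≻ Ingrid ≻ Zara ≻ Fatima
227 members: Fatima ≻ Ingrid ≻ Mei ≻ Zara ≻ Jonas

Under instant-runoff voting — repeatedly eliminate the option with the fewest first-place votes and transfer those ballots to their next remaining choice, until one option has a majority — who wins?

Fatima

Round 1: Zara 211, Fatima 323, Mei 53, Jonas 282, Ingrid 236. Eliminate Mei.
Round 2: Zara 211, Fatima 323, Jonas 335, Ingrid 236. Eliminate Zara.
Round 3: Fatima 534, Jonas 335, Ingrid 236. Eliminate Ingrid.
Round 4: Fatima 770, Jonas 335. Fatima has a majority.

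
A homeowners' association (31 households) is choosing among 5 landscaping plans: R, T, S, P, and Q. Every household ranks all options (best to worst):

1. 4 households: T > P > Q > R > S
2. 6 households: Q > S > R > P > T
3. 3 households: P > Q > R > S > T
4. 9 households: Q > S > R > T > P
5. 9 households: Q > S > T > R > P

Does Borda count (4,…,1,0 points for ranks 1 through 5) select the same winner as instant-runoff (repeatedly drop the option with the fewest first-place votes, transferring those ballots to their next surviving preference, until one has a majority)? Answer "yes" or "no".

Borda — scores: R 49, T 43, S 75, P 30, Q 113. Winner: Q.
Instant-runoff — R1 R 0, T 4, S 0, P 3, Q 24 (Q winner). Winner: Q.
The two methods agree.

yes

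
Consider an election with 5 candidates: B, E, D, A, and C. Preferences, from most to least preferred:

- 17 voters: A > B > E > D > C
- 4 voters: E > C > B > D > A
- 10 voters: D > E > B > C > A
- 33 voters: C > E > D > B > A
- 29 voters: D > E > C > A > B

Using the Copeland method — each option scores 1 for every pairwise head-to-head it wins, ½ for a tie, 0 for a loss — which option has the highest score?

E

B: beats A; loses to E, D, and C → score 1.
E: beats B, D, A, and C → score 4.
D: beats B, A, and C; loses to E → score 3.
A: loses to B, E, D, and C → score 0.
C: beats B and A; loses to E and D → score 2.
E has the best pairwise record.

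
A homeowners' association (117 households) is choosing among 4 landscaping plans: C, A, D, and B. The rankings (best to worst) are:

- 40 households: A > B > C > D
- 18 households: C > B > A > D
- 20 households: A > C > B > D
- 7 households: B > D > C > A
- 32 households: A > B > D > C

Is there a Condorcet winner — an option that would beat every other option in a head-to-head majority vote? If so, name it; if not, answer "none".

A vs C: 92–25 for A.
A vs D: 110–7 for A.
A vs B: 92–25 for A.
A beats every other option head-to-head.

A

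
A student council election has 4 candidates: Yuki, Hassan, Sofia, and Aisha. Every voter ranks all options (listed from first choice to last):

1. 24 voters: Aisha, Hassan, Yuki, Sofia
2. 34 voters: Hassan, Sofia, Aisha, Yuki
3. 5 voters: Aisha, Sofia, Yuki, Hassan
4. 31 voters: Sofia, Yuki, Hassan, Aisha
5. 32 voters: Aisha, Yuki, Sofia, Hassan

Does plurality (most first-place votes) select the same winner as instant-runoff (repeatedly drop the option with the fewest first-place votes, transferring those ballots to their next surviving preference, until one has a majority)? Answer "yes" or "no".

Plurality — first-place votes: Yuki 0, Hassan 34, Sofia 31, Aisha 61. Winner: Aisha.
Instant-runoff — R1 Yuki 0, Hassan 34, Sofia 31, Aisha 61 (Yuki out); R2 Hassan 34, Sofia 31, Aisha 61 (Sofia out); R3 Hassan 65, Aisha 61 (Hassan winner). Winner: Hassan.
The two methods disagree.

no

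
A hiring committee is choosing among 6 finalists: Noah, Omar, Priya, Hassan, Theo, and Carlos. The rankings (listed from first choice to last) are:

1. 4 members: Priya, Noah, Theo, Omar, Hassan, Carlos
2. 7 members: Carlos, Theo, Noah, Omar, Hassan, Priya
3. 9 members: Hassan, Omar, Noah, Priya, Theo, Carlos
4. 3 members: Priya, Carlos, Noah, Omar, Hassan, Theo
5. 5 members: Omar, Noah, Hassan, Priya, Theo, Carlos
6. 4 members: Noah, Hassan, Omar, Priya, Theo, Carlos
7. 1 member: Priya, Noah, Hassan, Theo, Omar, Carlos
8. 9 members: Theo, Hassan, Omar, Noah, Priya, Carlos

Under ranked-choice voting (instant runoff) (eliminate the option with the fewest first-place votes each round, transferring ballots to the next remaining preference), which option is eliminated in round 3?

Round 1: Noah 4, Omar 5, Priya 8, Hassan 9, Theo 9, Carlos 7. Eliminate Noah.
Round 2: Omar 5, Priya 8, Hassan 13, Theo 9, Carlos 7. Eliminate Omar.
Round 3: Priya 8, Hassan 18, Theo 9, Carlos 7. Eliminate Carlos.

Carlos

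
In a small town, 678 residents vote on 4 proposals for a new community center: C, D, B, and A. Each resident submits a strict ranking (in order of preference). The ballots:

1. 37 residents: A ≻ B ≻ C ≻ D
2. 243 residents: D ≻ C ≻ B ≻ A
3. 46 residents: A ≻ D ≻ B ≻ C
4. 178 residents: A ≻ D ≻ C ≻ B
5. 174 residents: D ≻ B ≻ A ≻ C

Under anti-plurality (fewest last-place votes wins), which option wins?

Last-place votes: C 220, D 37, B 178, A 243.
D is ranked last by the fewest voters, so D wins.

D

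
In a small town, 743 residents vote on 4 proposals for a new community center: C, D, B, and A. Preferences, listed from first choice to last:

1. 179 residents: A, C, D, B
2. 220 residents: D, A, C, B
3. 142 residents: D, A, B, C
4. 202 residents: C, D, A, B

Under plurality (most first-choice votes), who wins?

First-place votes: C 202, D 362, B 0, A 179.
D has the most first-place votes.

D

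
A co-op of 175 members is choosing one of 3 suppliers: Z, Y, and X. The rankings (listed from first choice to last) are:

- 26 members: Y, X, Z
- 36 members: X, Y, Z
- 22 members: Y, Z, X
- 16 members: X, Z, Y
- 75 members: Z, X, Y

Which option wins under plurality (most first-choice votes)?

First-place votes: Z 75, Y 48, X 52.
Z has the most first-place votes.

Z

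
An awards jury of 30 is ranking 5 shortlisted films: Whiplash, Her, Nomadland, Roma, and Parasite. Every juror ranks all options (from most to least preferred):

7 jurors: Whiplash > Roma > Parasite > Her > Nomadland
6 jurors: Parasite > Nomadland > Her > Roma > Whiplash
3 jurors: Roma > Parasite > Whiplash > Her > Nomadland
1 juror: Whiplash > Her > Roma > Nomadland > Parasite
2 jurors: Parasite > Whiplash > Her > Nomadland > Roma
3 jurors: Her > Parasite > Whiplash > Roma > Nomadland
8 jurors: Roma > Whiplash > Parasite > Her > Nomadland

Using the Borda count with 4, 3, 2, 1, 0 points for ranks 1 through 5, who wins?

Whiplash: 7·4 + 6·0 + 3·2 + 1·4 + 2·3 + 3·2 + 8·3 = 74
Her: 7·1 + 6·2 + 3·1 + 1·3 + 2·2 + 3·4 + 8·1 = 49
Nomadland: 7·0 + 6·3 + 3·0 + 1·1 + 2·1 + 3·0 + 8·0 = 21
Roma: 7·3 + 6·1 + 3·4 + 1·2 + 2·0 + 3·1 + 8·4 = 76
Parasite: 7·2 + 6·4 + 3·3 + 1·0 + 2·4 + 3·3 + 8·2 = 80
Parasite has the highest Borda score (80).

Parasite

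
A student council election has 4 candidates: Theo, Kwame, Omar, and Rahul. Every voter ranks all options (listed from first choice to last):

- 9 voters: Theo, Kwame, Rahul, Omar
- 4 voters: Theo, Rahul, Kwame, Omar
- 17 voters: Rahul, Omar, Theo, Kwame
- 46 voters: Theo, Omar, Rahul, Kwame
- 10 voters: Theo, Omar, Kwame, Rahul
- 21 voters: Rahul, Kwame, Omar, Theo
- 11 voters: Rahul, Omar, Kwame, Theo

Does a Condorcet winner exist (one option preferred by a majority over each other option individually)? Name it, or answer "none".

Theo

Theo vs Kwame: 86–32 for Theo.
Theo vs Omar: 69–49 for Theo.
Theo vs Rahul: 69–49 for Theo.
Theo beats every other option head-to-head.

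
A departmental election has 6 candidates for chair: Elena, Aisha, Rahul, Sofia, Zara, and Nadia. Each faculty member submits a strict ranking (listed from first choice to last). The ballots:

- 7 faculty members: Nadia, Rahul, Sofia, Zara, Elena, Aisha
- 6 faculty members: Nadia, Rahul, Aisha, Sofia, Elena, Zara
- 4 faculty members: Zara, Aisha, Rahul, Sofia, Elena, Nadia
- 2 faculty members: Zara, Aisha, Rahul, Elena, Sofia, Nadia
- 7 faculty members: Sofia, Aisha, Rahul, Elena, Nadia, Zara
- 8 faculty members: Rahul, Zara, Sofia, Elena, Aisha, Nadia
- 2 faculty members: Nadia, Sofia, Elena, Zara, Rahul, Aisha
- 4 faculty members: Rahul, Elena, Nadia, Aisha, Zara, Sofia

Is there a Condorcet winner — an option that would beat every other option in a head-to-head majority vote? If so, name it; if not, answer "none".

Rahul vs Elena: 38–2 for Rahul.
Rahul vs Aisha: 27–13 for Rahul.
Rahul vs Sofia: 31–9 for Rahul.
Rahul vs Zara: 32–8 for Rahul.
Rahul vs Nadia: 25–15 for Rahul.
Rahul beats every other option head-to-head.

Rahul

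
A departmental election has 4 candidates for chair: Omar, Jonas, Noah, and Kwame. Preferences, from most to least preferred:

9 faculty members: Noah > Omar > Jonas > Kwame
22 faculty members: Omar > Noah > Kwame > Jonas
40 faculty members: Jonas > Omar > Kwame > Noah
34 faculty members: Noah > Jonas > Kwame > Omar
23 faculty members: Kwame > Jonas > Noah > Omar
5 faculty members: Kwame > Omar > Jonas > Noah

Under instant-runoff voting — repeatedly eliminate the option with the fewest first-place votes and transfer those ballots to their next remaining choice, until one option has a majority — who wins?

Jonas

Round 1: Omar 22, Jonas 40, Noah 43, Kwame 28. Eliminate Omar.
Round 2: Jonas 40, Noah 65, Kwame 28. Eliminate Kwame.
Round 3: Jonas 68, Noah 65. Jonas has a majority.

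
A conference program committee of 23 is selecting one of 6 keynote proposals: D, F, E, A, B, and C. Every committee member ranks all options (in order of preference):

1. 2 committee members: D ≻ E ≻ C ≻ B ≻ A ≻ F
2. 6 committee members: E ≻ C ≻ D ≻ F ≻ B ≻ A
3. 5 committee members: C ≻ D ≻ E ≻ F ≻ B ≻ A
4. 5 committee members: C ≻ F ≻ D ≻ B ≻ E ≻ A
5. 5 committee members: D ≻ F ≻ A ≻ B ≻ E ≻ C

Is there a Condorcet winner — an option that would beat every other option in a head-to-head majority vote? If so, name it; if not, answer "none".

none

Checking pairwise contests:
C beats D 16–7.
D beats F 18–5.
D beats E 17–6.
D beats A 23–0.
D beats B 23–0.
E beats C 13–10.
Every option loses at least one head-to-head, so there is no Condorcet winner.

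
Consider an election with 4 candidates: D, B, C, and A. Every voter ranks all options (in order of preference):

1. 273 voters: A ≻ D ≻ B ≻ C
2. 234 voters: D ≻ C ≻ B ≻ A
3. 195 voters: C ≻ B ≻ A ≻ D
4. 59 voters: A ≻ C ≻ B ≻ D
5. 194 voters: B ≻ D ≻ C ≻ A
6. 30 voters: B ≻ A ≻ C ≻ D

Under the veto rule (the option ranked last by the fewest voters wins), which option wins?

B

Last-place votes: D 284, B 0, C 273, A 428.
B is ranked last by the fewest voters, so B wins.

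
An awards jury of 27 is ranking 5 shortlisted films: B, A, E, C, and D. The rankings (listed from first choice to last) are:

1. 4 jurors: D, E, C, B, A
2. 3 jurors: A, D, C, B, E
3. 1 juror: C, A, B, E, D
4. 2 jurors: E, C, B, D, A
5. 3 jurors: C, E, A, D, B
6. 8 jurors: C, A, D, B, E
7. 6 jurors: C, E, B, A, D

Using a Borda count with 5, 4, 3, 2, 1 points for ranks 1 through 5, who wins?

C

B: 4·2 + 3·2 + 1·3 + 2·3 + 3·1 + 8·2 + 6·3 = 60
A: 4·1 + 3·5 + 1·4 + 2·1 + 3·3 + 8·4 + 6·2 = 78
E: 4·4 + 3·1 + 1·2 + 2·5 + 3·4 + 8·1 + 6·4 = 75
C: 4·3 + 3·3 + 1·5 + 2·4 + 3·5 + 8·5 + 6·5 = 119
D: 4·5 + 3·4 + 1·1 + 2·2 + 3·2 + 8·3 + 6·1 = 73
C has the highest Borda score (119).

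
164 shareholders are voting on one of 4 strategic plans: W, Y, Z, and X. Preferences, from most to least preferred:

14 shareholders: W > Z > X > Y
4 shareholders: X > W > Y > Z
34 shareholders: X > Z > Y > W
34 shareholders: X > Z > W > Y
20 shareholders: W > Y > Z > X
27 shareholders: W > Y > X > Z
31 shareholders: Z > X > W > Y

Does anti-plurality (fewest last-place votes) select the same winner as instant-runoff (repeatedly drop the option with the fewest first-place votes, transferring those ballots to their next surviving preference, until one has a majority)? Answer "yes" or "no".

yes

Anti-plurality — last-place votes: W 34, Y 79, Z 31, X 20. Winner: X.
Instant-runoff — R1 W 61, Y 0, Z 31, X 72 (Y out); R2 W 61, Z 31, X 72 (Z out); R3 W 61, X 103 (X winner). Winner: X.
The two methods agree.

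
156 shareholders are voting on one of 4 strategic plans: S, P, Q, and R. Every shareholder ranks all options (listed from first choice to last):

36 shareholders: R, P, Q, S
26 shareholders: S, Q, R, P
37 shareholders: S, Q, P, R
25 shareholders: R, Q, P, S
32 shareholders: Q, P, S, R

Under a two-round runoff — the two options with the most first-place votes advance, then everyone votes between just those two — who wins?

Round 1 first-place votes: S 63, P 0, Q 32, R 61.
S and R advance.
Runoff: S is preferred to R by 95 voters; R by 61.
S wins the runoff.

S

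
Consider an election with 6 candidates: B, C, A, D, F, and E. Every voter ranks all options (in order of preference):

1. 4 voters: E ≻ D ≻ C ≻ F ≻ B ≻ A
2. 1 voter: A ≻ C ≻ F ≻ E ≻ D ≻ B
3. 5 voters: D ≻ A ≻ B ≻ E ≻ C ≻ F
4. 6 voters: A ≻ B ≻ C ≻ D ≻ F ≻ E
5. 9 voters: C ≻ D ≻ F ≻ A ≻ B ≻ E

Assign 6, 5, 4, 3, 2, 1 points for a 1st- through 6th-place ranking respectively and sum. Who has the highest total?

B: 4·2 + 1·1 + 5·4 + 6·5 + 9·2 = 77
C: 4·4 + 1·5 + 5·2 + 6·4 + 9·6 = 109
A: 4·1 + 1·6 + 5·5 + 6·6 + 9·3 = 98
D: 4·5 + 1·2 + 5·6 + 6·3 + 9·5 = 115
F: 4·3 + 1·4 + 5·1 + 6·2 + 9·4 = 69
E: 4·6 + 1·3 + 5·3 + 6·1 + 9·1 = 57
D has the highest Borda score (115).

D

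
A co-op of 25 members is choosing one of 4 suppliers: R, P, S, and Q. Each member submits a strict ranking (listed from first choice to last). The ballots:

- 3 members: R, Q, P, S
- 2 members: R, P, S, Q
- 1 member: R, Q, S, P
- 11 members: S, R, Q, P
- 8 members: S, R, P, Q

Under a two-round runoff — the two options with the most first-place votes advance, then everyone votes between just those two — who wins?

S

Round 1 first-place votes: R 6, P 0, S 19, Q 0.
S and R advance.
Runoff: S is preferred to R by 19 voters; R by 6.
S wins the runoff.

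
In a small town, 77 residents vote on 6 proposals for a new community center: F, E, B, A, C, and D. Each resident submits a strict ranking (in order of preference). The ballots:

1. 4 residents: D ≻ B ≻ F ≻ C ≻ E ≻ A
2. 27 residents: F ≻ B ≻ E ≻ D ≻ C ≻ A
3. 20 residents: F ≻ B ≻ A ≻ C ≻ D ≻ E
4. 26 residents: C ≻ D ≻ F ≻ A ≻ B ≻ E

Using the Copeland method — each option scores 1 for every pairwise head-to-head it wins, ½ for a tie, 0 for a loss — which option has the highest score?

F

F: beats E, B, A, C, and D → score 5.
E: loses to F, B, A, C, and D → score 0.
B: beats E, A, C, and D; loses to F → score 4.
A: beats E; loses to F, B, C, and D → score 1.
C: beats E, A, and D; loses to F and B → score 3.
D: beats E and A; loses to F, B, and C → score 2.
F has the best pairwise record.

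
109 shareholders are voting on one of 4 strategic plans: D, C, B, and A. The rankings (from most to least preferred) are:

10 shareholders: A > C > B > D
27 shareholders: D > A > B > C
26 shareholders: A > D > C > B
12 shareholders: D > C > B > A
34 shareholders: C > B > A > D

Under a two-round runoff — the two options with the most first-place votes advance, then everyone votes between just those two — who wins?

Round 1 first-place votes: D 39, C 34, B 0, A 36.
D and A advance.
Runoff: D is preferred to A by 39 voters; A by 70.
A wins the runoff.

A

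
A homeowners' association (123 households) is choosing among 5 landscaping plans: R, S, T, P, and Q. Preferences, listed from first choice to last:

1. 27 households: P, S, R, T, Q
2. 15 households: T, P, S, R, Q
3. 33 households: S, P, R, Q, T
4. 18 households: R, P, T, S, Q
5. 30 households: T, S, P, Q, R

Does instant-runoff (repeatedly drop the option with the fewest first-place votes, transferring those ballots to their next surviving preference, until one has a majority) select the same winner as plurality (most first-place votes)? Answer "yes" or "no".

Instant-runoff — R1 R 18, S 33, T 45, P 27, Q 0 (Q out); R2 R 18, S 33, T 45, P 27 (R out); R3 S 33, T 45, P 45 (S out); R4 T 45, P 78 (P winner). Winner: P.
Plurality — first-place votes: R 18, S 33, T 45, P 27, Q 0. Winner: T.
The two methods disagree.

no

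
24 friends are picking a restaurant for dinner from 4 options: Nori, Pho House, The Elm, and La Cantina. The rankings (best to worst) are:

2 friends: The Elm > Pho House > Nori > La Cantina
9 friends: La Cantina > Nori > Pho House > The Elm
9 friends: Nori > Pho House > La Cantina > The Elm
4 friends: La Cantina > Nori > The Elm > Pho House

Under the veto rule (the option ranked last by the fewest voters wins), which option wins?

Last-place votes: Nori 0, Pho House 4, The Elm 18, La Cantina 2.
Nori is ranked last by the fewest voters, so Nori wins.

Nori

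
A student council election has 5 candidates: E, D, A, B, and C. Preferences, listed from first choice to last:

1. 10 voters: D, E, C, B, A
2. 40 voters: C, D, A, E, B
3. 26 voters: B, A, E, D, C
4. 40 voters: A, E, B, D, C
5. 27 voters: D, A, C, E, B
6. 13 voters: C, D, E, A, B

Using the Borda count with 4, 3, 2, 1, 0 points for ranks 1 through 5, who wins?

A

E: 10·3 + 40·1 + 26·2 + 40·3 + 27·1 + 13·2 = 295
D: 10·4 + 40·3 + 26·1 + 40·1 + 27·4 + 13·3 = 373
A: 10·0 + 40·2 + 26·3 + 40·4 + 27·3 + 13·1 = 412
B: 10·1 + 40·0 + 26·4 + 40·2 + 27·0 + 13·0 = 194
C: 10·2 + 40·4 + 26·0 + 40·0 + 27·2 + 13·4 = 286
A has the highest Borda score (412).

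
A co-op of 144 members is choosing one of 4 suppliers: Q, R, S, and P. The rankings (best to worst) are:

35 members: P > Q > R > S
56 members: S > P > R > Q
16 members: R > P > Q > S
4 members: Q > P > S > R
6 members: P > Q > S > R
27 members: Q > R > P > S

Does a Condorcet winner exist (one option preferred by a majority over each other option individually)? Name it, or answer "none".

P vs Q: 113–31 for P.
P vs R: 101–43 for P.
P vs S: 88–56 for P.
P beats every other option head-to-head.

P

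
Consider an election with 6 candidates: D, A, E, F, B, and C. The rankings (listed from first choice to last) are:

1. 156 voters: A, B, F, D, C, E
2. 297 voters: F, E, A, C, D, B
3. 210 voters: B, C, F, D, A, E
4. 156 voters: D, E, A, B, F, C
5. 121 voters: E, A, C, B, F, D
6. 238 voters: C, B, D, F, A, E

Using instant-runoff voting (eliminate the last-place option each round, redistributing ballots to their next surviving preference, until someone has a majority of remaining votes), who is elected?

A

Round 1: D 156, A 156, E 121, F 297, B 210, C 238. Eliminate E.
Round 2: D 156, A 277, F 297, B 210, C 238. Eliminate D.
Round 3: A 433, F 297, B 210, C 238. Eliminate B.
Round 4: A 433, F 297, C 448. Eliminate F.
Round 5: A 730, C 448. A has a majority.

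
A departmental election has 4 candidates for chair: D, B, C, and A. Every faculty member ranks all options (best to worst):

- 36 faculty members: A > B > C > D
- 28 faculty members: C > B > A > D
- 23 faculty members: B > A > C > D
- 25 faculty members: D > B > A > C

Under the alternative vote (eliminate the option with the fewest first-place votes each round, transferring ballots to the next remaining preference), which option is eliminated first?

B

Round 1: D 25, B 23, C 28, A 36. Eliminate B.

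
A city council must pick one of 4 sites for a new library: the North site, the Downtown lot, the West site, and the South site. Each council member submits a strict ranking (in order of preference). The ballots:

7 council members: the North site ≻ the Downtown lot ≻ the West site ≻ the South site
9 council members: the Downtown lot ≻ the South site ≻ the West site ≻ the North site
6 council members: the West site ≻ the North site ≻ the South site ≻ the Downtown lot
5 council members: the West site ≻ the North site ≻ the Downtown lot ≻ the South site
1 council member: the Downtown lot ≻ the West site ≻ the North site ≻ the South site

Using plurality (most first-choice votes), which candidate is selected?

the West site

First-place votes: the North site 7, the Downtown lot 10, the West site 11, the South site 0.
the West site has the most first-place votes.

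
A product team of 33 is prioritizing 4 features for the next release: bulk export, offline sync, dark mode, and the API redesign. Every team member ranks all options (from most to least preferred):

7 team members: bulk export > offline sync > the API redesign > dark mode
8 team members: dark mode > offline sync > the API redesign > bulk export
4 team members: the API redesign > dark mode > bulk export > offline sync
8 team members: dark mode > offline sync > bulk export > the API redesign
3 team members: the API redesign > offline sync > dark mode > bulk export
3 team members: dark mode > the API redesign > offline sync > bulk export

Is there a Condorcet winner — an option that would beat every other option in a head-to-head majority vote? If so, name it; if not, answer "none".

dark mode vs bulk export: 26–7 for dark mode.
dark mode vs offline sync: 23–10 for dark mode.
dark mode vs the API redesign: 19–14 for dark mode.
dark mode beats every other option head-to-head.

dark mode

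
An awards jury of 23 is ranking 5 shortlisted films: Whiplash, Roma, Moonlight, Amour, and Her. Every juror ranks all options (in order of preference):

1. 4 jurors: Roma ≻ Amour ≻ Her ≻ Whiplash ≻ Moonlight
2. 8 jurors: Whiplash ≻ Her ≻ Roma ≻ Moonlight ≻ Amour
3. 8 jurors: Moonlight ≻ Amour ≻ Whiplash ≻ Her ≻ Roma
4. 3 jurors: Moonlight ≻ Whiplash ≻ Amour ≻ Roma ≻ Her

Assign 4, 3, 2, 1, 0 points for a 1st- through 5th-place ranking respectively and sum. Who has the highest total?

Whiplash: 4·1 + 8·4 + 8·2 + 3·3 = 61
Roma: 4·4 + 8·2 + 8·0 + 3·1 = 35
Moonlight: 4·0 + 8·1 + 8·4 + 3·4 = 52
Amour: 4·3 + 8·0 + 8·3 + 3·2 = 42
Her: 4·2 + 8·3 + 8·1 + 3·0 = 40
Whiplash has the highest Borda score (61).

Whiplash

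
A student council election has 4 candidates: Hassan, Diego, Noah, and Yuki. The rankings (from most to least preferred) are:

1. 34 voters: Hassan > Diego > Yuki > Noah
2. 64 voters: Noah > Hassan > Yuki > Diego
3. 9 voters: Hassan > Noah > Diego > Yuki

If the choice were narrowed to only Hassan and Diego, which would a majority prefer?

Voters preferring Hassan to Diego: 107; preferring Diego to Hassan: 0.
Hassan wins the head-to-head.

Hassan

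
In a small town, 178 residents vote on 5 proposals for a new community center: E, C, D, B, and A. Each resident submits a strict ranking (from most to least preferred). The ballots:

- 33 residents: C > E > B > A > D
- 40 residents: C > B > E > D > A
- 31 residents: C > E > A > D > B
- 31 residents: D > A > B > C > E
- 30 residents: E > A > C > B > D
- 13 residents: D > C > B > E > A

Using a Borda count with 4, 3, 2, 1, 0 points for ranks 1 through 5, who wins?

E: 33·3 + 40·2 + 31·3 + 31·0 + 30·4 + 13·1 = 405
C: 33·4 + 40·4 + 31·4 + 31·1 + 30·2 + 13·3 = 546
D: 33·0 + 40·1 + 31·1 + 31·4 + 30·0 + 13·4 = 247
B: 33·2 + 40·3 + 31·0 + 31·2 + 30·1 + 13·2 = 304
A: 33·1 + 40·0 + 31·2 + 31·3 + 30·3 + 13·0 = 278
C has the highest Borda score (546).

C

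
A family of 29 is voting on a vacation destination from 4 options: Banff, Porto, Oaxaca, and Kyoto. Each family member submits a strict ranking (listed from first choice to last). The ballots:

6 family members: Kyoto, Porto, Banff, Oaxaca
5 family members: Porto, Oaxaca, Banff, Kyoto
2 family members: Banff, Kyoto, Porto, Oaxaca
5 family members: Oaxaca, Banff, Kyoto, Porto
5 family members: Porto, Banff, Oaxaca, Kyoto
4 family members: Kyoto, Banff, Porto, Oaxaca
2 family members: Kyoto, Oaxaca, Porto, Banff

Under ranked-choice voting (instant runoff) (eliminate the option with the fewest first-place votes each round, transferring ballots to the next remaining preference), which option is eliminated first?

Round 1: Banff 2, Porto 10, Oaxaca 5, Kyoto 12. Eliminate Banff.

Banff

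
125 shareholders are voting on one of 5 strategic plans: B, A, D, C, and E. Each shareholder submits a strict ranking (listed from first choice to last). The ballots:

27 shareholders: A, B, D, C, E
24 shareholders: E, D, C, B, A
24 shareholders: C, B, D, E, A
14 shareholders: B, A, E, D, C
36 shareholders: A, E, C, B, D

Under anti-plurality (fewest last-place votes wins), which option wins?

Last-place votes: B 0, A 48, D 36, C 14, E 27.
B is ranked last by the fewest voters, so B wins.

B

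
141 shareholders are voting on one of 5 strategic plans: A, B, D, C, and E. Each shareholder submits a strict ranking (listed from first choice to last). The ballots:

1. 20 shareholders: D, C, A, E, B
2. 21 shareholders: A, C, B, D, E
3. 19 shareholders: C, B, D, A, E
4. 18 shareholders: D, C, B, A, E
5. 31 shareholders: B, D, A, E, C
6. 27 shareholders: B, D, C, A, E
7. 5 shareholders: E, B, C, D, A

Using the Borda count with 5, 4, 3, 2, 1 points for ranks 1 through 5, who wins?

A: 20·3 + 21·5 + 19·2 + 18·2 + 31·3 + 27·2 + 5·1 = 391
B: 20·1 + 21·3 + 19·4 + 18·3 + 31·5 + 27·5 + 5·4 = 523
D: 20·5 + 21·2 + 19·3 + 18·5 + 31·4 + 27·4 + 5·2 = 531
C: 20·4 + 21·4 + 19·5 + 18·4 + 31·1 + 27·3 + 5·3 = 458
E: 20·2 + 21·1 + 19·1 + 18·1 + 31·2 + 27·1 + 5·5 = 212
D has the highest Borda score (531).

D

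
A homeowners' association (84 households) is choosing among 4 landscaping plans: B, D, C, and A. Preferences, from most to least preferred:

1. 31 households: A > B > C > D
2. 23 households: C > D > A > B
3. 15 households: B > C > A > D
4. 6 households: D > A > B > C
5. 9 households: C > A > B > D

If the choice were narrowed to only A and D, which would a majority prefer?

A

Voters preferring A to D: 55; preferring D to A: 29.
A wins the head-to-head.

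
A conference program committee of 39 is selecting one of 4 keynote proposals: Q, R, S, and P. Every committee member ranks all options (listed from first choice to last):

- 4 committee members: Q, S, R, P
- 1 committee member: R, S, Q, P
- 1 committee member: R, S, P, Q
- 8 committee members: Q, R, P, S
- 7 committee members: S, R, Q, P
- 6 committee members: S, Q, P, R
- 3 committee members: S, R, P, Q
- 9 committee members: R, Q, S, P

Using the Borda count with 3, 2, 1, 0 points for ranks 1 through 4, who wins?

Q: 4·3 + 1·1 + 1·0 + 8·3 + 7·1 + 6·2 + 3·0 + 9·2 = 74
R: 4·1 + 1·3 + 1·3 + 8·2 + 7·2 + 6·0 + 3·2 + 9·3 = 73
S: 4·2 + 1·2 + 1·2 + 8·0 + 7·3 + 6·3 + 3·3 + 9·1 = 69
P: 4·0 + 1·0 + 1·1 + 8·1 + 7·0 + 6·1 + 3·1 + 9·0 = 18
Q has the highest Borda score (74).

Q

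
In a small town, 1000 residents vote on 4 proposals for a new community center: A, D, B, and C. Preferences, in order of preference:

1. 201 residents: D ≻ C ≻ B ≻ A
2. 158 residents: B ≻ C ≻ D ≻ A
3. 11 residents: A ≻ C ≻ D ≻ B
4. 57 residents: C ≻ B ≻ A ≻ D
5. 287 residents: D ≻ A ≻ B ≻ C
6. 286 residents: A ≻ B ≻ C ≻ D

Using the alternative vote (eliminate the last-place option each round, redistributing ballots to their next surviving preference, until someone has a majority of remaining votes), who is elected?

D

Round 1: A 297, D 488, B 158, C 57. Eliminate C.
Round 2: A 297, D 488, B 215. Eliminate B.
Round 3: A 354, D 646. D has a majority.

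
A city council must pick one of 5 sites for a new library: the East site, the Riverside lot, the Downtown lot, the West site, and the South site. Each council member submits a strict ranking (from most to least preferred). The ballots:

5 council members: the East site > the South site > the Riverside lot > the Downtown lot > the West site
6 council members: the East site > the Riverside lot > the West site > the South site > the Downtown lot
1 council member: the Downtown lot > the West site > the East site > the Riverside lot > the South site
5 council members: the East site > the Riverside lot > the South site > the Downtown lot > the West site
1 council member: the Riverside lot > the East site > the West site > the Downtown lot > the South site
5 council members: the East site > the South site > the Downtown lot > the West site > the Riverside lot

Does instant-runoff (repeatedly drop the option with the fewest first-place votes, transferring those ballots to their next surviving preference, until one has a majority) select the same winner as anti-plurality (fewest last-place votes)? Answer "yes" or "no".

Instant-runoff — R1 the East site 21, the Riverside lot 1, the Downtown lot 1, the West site 0, the South site 0 (the East site winner). Winner: the East site.
Anti-plurality — last-place votes: the East site 0, the Riverside lot 5, the Downtown lot 6, the West site 10, the South site 2. Winner: the East site.
The two methods agree.

yes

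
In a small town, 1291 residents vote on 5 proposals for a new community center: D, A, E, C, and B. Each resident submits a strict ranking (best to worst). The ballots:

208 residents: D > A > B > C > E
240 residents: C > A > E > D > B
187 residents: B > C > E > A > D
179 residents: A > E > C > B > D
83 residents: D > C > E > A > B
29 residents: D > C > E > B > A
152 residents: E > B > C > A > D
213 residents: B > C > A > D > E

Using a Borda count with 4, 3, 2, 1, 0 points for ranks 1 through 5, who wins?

D: 208·4 + 240·1 + 187·0 + 179·0 + 83·4 + 29·4 + 152·0 + 213·1 = 1733
A: 208·3 + 240·3 + 187·1 + 179·4 + 83·1 + 29·0 + 152·1 + 213·2 = 2908
E: 208·0 + 240·2 + 187·2 + 179·3 + 83·2 + 29·2 + 152·4 + 213·0 = 2223
C: 208·1 + 240·4 + 187·3 + 179·2 + 83·3 + 29·3 + 152·2 + 213·3 = 3366
B: 208·2 + 240·0 + 187·4 + 179·1 + 83·0 + 29·1 + 152·3 + 213·4 = 2680
C has the highest Borda score (3366).

C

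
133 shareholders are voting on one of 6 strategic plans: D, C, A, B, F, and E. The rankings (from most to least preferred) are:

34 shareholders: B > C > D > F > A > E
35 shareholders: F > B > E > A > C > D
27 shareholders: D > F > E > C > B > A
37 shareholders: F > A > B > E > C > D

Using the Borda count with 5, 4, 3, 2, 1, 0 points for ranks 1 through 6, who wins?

F

D: 34·3 + 35·0 + 27·5 + 37·0 = 237
C: 34·4 + 35·1 + 27·2 + 37·1 = 262
A: 34·1 + 35·2 + 27·0 + 37·4 = 252
B: 34·5 + 35·4 + 27·1 + 37·3 = 448
F: 34·2 + 35·5 + 27·4 + 37·5 = 536
E: 34·0 + 35·3 + 27·3 + 37·2 = 260
F has the highest Borda score (536).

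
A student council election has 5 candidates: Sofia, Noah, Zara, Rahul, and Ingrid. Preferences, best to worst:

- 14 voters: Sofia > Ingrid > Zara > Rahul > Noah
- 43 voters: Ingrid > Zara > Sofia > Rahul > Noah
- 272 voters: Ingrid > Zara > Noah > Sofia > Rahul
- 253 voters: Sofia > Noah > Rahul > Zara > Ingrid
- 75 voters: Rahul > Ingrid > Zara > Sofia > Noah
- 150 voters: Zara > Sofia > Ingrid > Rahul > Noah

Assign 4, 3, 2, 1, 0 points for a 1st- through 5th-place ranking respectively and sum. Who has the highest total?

Sofia: 14·4 + 43·2 + 272·1 + 253·4 + 75·1 + 150·3 = 1951
Noah: 14·0 + 43·0 + 272·2 + 253·3 + 75·0 + 150·0 = 1303
Zara: 14·2 + 43·3 + 272·3 + 253·1 + 75·2 + 150·4 = 1976
Rahul: 14·1 + 43·1 + 272·0 + 253·2 + 75·4 + 150·1 = 1013
Ingrid: 14·3 + 43·4 + 272·4 + 253·0 + 75·3 + 150·2 = 1827
Zara has the highest Borda score (1976).

Zara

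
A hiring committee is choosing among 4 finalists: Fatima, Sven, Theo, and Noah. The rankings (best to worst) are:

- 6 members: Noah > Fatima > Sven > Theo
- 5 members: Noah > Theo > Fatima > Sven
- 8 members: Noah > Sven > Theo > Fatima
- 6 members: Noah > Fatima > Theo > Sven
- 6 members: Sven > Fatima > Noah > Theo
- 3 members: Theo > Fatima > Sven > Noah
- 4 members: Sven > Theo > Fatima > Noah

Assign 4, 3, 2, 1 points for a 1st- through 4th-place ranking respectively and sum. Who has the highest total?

Noah

Fatima: 6·3 + 5·2 + 8·1 + 6·3 + 6·3 + 3·3 + 4·2 = 89
Sven: 6·2 + 5·1 + 8·3 + 6·1 + 6·4 + 3·2 + 4·4 = 93
Theo: 6·1 + 5·3 + 8·2 + 6·2 + 6·1 + 3·4 + 4·3 = 79
Noah: 6·4 + 5·4 + 8·4 + 6·4 + 6·2 + 3·1 + 4·1 = 119
Noah has the highest Borda score (119).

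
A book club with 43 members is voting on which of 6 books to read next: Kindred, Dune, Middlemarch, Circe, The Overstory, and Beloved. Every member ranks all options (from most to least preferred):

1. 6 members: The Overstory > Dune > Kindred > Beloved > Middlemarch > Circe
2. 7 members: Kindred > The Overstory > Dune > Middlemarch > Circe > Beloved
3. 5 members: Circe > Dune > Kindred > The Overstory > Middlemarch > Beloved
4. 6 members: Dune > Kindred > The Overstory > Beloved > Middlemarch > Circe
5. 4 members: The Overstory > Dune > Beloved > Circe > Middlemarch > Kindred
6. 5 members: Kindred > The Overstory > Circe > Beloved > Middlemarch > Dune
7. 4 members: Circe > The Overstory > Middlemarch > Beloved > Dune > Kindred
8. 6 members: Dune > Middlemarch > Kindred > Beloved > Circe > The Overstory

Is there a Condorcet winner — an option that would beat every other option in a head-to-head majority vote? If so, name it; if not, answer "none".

none

Checking pairwise contests:
Dune beats Kindred 31–12.
The Overstory beats Dune 26–17.
Kindred beats Middlemarch 29–14.
Kindred beats Circe 30–13.
Kindred beats The Overstory 29–14.
Kindred beats Beloved 35–8.
Every option loses at least one head-to-head, so there is no Condorcet winner.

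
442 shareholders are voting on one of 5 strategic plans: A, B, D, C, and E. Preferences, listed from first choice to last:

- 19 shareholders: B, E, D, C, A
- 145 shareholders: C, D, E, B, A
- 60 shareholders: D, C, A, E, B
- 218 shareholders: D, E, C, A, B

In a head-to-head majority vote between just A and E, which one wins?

Voters preferring A to E: 60; preferring E to A: 382.
E wins the head-to-head.

E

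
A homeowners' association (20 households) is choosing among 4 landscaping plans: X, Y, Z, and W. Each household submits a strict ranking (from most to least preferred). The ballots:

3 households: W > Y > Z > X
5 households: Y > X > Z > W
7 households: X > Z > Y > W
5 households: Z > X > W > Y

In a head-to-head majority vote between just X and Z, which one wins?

X

Voters preferring X to Z: 12; preferring Z to X: 8.
X wins the head-to-head.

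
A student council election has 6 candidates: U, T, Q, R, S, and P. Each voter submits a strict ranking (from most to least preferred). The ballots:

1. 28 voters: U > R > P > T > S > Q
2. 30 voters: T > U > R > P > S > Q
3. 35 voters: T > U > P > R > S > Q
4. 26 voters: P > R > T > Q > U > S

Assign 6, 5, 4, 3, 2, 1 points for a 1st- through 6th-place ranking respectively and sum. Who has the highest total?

T

U: 28·6 + 30·5 + 35·5 + 26·2 = 545
T: 28·3 + 30·6 + 35·6 + 26·4 = 578
Q: 28·1 + 30·1 + 35·1 + 26·3 = 171
R: 28·5 + 30·4 + 35·3 + 26·5 = 495
S: 28·2 + 30·2 + 35·2 + 26·1 = 212
P: 28·4 + 30·3 + 35·4 + 26·6 = 498
T has the highest Borda score (578).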